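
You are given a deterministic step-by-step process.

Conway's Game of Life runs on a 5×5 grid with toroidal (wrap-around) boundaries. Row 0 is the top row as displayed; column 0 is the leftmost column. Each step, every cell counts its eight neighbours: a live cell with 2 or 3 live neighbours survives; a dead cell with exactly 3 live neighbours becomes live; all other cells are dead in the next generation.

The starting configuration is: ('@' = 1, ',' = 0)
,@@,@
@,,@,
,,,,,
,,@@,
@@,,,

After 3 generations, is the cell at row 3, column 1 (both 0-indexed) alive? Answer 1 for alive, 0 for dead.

t=0: ,@@,@
@,,@,
,,,,,
,,@@,
@@,,,
t=1: ,,@@@
@@@@@
,,@@@
,@@,,
@,,,@
t=2: ,,,,,
,,,,,
,,,,,
,@@,,
@,,,@
t=3: ,,,,,
,,,,,
,,,,,
@@,,,
@@,,,

1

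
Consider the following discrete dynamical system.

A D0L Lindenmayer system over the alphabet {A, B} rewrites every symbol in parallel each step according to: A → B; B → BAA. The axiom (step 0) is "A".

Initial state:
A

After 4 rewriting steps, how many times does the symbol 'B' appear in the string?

5

t=0: A
t=1: B
t=2: BAA
t=3: BAABB
t=4: BAABBBAABAA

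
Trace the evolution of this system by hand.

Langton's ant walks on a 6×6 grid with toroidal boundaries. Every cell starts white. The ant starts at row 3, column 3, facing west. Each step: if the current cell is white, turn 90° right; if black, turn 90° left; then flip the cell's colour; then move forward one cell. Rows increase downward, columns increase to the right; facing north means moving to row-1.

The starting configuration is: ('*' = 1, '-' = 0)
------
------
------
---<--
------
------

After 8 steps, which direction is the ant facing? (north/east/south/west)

t=0: ------
------
------
---<--
------
------
t=1: ------
------
---^--
---*--
------
------
t=2: ------
------
---*>-
---*--
------
------
t=3: ------
------
---**-
---*v-
------
------
t=4: ------
------
---**-
---<*-
------
------
t=5: ------
------
---**-
----*-
---v--
------
t=6: ------
------
---**-
----*-
--<*--
------
t=7: ------
------
---**-
--^-*-
--**--
------
t=8: ------
------
---**-
--*>*-
--**--
------

east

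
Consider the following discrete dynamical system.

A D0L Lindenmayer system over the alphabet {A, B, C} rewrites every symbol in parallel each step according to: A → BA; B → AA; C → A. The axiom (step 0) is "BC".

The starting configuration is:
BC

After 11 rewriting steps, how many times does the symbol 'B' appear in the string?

1023

t=0: BC
t=1: AAA
t=2: BABABA
t=3: AABAAABAAABA
t=4: BABAAABABABAAABABABAAABA
t=5: AABAAABABABAAABAAABAAABABABAAABAAABAAABABABAAABA
t=6: BABAAABABABAAABAAABAAABABABAAABABABAAABABABAAABAAABAAABABABAAABABABAAABABABAAABAAABAAABABABAAABA
t=7: AABAAABABABAAABAAABAAABABABAAABABABAAABABABAAABAAABAAABABA…BABABAAABAAABAAABABABAAABABABAAABABABAAABAAABAAABABABAAABA  (len 192)
t=8: BABAAABABABAAABAAABAAABABABAAABABABAAABABABAAABAAABAAABABA…BABABAAABAAABAAABABABAAABABABAAABABABAAABAAABAAABABABAAABA  (len 384)
t=9: AABAAABABABAAABAAABAAABABABAAABABABAAABABABAAABAAABAAABABA…BABABAAABAAABAAABABABAAABABABAAABABABAAABAAABAAABABABAAABA  (len 768)
t=10: BABAAABABABAAABAAABAAABABABAAABABABAAABABABAAABAAABAAABABA…BABABAAABAAABAAABABABAAABABABAAABABABAAABAAABAAABABABAAABA  (len 1536)
t=11: AABAAABABABAAABAAABAAABABABAAABABABAAABABABAAABAAABAAABABA…BABABAAABAAABAAABABABAAABABABAAABABABAAABAAABAAABABABAAABA  (len 3072)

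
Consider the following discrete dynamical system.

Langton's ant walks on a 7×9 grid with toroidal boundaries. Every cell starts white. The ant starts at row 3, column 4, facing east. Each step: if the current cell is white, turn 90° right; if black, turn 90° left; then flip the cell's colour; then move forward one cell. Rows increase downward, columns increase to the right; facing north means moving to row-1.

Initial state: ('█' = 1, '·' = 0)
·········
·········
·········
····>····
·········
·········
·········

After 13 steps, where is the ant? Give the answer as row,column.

2,4

k=0  ·········
·········
·········
····>····
·········
·········
·········
k=1  ·········
·········
·········
····█····
····v····
·········
·········
k=2  ·········
·········
·········
····█····
···<█····
·········
·········
k=3  ·········
·········
·········
···^█····
···██····
·········
·········
k=4  ·········
·········
·········
···█>····
···██····
·········
·········
k=5  ·········
·········
····^····
···█·····
···██····
·········
·········
k=6  ·········
·········
····█>···
···█·····
···██····
·········
·········
k=7  ·········
·········
····██···
···█·v···
···██····
·········
·········
k=8  ·········
·········
····██···
···█<█···
···██····
·········
·········
k=9  ·········
·········
····^█···
···███···
···██····
·········
·········
k=10  ·········
·········
···<·█···
···███···
···██····
·········
·········
k=11  ·········
···^·····
···█·█···
···███···
···██····
·········
·········
k=12  ·········
···█>····
···█·█···
···███···
···██····
·········
·········
k=13  ·········
···██····
···█v█···
···███···
···██····
·········
·········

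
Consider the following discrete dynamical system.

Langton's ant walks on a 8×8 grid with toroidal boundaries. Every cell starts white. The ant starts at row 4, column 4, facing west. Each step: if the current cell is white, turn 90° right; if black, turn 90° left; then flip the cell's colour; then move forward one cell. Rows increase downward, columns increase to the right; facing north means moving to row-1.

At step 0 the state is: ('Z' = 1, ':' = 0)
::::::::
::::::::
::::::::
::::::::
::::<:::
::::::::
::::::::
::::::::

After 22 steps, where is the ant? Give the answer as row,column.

7,5

0) ::::::::
::::::::
::::::::
::::::::
::::<:::
::::::::
::::::::
::::::::
1) ::::::::
::::::::
::::::::
::::^:::
::::Z:::
::::::::
::::::::
::::::::
2) ::::::::
::::::::
::::::::
::::Z>::
::::Z:::
::::::::
::::::::
::::::::
3) ::::::::
::::::::
::::::::
::::ZZ::
::::Zv::
::::::::
::::::::
::::::::
4) ::::::::
::::::::
::::::::
::::ZZ::
::::<Z::
::::::::
::::::::
::::::::
5) ::::::::
::::::::
::::::::
::::ZZ::
:::::Z::
::::v:::
::::::::
::::::::
6) ::::::::
::::::::
::::::::
::::ZZ::
:::::Z::
:::<Z:::
::::::::
::::::::
7) ::::::::
::::::::
::::::::
::::ZZ::
:::^:Z::
:::ZZ:::
::::::::
::::::::
8) ::::::::
::::::::
::::::::
::::ZZ::
:::Z>Z::
:::ZZ:::
::::::::
::::::::
9) ::::::::
::::::::
::::::::
::::ZZ::
:::ZZZ::
:::Zv:::
::::::::
::::::::
10) ::::::::
::::::::
::::::::
::::ZZ::
:::ZZZ::
:::Z:>::
::::::::
::::::::
11) ::::::::
::::::::
::::::::
::::ZZ::
:::ZZZ::
:::Z:Z::
:::::v::
::::::::
12) ::::::::
::::::::
::::::::
::::ZZ::
:::ZZZ::
:::Z:Z::
::::<Z::
::::::::
13) ::::::::
::::::::
::::::::
::::ZZ::
:::ZZZ::
:::Z^Z::
::::ZZ::
::::::::
14) ::::::::
::::::::
::::::::
::::ZZ::
:::ZZZ::
:::ZZ>::
::::ZZ::
::::::::
15) ::::::::
::::::::
::::::::
::::ZZ::
:::ZZ^::
:::ZZ:::
::::ZZ::
::::::::
16) ::::::::
::::::::
::::::::
::::ZZ::
:::Z<:::
:::ZZ:::
::::ZZ::
::::::::
17) ::::::::
::::::::
::::::::
::::ZZ::
:::Z::::
:::Zv:::
::::ZZ::
::::::::
18) ::::::::
::::::::
::::::::
::::ZZ::
:::Z::::
:::Z:>::
::::ZZ::
::::::::
19) ::::::::
::::::::
::::::::
::::ZZ::
:::Z::::
:::Z:Z::
::::Zv::
::::::::
20) ::::::::
::::::::
::::::::
::::ZZ::
:::Z::::
:::Z:Z::
::::Z:>:
::::::::
21) ::::::::
::::::::
::::::::
::::ZZ::
:::Z::::
:::Z:Z::
::::Z:Z:
::::::v:
22) ::::::::
::::::::
::::::::
::::ZZ::
:::Z::::
:::Z:Z::
::::Z:Z:
:::::<Z:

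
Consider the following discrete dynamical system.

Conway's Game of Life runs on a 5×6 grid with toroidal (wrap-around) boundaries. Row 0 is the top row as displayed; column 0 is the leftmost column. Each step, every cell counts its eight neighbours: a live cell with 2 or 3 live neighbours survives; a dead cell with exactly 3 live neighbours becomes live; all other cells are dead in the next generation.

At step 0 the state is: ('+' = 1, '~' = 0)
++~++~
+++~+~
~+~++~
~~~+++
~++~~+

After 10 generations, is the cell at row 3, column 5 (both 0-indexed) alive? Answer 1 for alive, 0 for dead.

1

gen 0: ++~++~
+++~+~
~+~++~
~~~+++
~++~~+
gen 1: ~~~~+~
~~~~~~
~+~~~~
~+~~~+
~+~~~~
gen 2: ~~~~~~
~~~~~~
+~~~~~
~++~~~
+~~~~~
gen 3: ~~~~~~
~~~~~~
~+~~~~
++~~~~
~+~~~~
gen 4: ~~~~~~
~~~~~~
++~~~~
+++~~~
++~~~~
gen 5: ~~~~~~
~~~~~~
+~+~~~
~~+~~+
+~+~~~
gen 6: ~~~~~~
~~~~~~
~+~~~~
+~++~+
~+~~~~
gen 7: ~~~~~~
~~~~~~
+++~~~
+~+~~~
+++~~~
gen 8: ~+~~~~
~+~~~~
+~+~~~
~~~+~+
+~+~~~
gen 9: +++~~~
+++~~~
+++~~~
+~++~+
+++~~~
gen 10: ~~~+~+
~~~+~+
~~~~~~
~~~+~+
~~~~~~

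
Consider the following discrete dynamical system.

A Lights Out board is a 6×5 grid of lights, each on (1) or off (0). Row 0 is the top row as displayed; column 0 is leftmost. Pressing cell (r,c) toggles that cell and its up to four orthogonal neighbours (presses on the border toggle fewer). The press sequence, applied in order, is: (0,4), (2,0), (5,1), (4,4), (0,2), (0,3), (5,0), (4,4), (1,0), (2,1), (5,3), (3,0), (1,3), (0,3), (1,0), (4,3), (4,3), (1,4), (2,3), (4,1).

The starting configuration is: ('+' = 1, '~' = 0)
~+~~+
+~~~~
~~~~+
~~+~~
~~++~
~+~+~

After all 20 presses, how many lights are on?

13

step 0: ~+~~+
+~~~~
~~~~+
~~+~~
~~++~
~+~+~
step 1: ~+~+~
+~~~+
~~~~+
~~+~~
~~++~
~+~+~
step 2: ~+~+~
~~~~+
++~~+
+~+~~
~~++~
~+~+~
step 3: ~+~+~
~~~~+
++~~+
+~+~~
~+++~
+~++~
step 4: ~+~+~
~~~~+
++~~+
+~+~+
~++~+
+~+++
step 5: ~~+~~
~~+~+
++~~+
+~+~+
~++~+
+~+++
step 6: ~~~++
~~+++
++~~+
+~+~+
~++~+
+~+++
step 7: ~~~++
~~+++
++~~+
+~+~+
+++~+
~++++
step 8: ~~~++
~~+++
++~~+
+~+~~
++++~
~+++~
step 9: +~~++
+++++
~+~~+
+~+~~
++++~
~+++~
step 10: +~~++
+~+++
+~+~+
+++~~
++++~
~+++~
step 11: +~~++
+~+++
+~+~+
+++~~
+++~~
~+~~+
step 12: +~~++
+~+++
~~+~+
~~+~~
~++~~
~+~~+
step 13: +~~~+
+~~~~
~~+++
~~+~~
~++~~
~+~~+
step 14: +~++~
+~~+~
~~+++
~~+~~
~++~~
~+~~+
step 15: ~~++~
~+~+~
+~+++
~~+~~
~++~~
~+~~+
step 16: ~~++~
~+~+~
+~+++
~~++~
~+~++
~+~++
step 17: ~~++~
~+~+~
+~+++
~~+~~
~++~~
~+~~+
step 18: ~~+++
~+~~+
+~++~
~~+~~
~++~~
~+~~+
step 19: ~~+++
~+~++
+~~~+
~~++~
~++~~
~+~~+
step 20: ~~+++
~+~++
+~~~+
~+++~
+~~~~
~~~~+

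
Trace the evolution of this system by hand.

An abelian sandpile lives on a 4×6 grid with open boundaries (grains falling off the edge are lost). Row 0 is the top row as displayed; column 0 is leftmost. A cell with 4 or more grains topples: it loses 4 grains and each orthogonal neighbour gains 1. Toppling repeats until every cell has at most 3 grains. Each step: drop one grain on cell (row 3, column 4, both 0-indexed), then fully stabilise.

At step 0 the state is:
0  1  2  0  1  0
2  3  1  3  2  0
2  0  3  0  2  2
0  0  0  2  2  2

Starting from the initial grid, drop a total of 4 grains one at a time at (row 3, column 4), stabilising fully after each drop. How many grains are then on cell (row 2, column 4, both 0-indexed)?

3

step 0: 0  1  2  0  1  0
2  3  1  3  2  0
2  0  3  0  2  2
0  0  0  2  2  2
step 1: 0  1  2  0  1  0
2  3  1  3  2  0
2  0  3  0  2  2
0  0  0  2  3  2
step 2: 0  1  2  0  1  0
2  3  1  3  2  0
2  0  3  0  3  2
0  0  0  3  0  3
step 3: 0  1  2  0  1  0
2  3  1  3  2  0
2  0  3  0  3  2
0  0  0  3  1  3
step 4: 0  1  2  0  1  0
2  3  1  3  2  0
2  0  3  0  3  2
0  0  0  3  2  3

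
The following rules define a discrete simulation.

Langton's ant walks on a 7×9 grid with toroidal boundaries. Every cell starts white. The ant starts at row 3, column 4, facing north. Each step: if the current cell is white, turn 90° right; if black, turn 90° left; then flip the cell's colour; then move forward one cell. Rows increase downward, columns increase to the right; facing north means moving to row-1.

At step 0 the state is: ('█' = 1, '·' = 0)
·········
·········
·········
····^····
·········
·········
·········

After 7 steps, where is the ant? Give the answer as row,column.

2,4

0) ·········
·········
·········
····^····
·········
·········
·········
1) ·········
·········
·········
····█>···
·········
·········
·········
2) ·········
·········
·········
····██···
·····v···
·········
·········
3) ·········
·········
·········
····██···
····<█···
·········
·········
4) ·········
·········
·········
····^█···
····██···
·········
·········
5) ·········
·········
·········
···<·█···
····██···
·········
·········
6) ·········
·········
···^·····
···█·█···
····██···
·········
·········
7) ·········
·········
···█>····
···█·█···
····██···
·········
·········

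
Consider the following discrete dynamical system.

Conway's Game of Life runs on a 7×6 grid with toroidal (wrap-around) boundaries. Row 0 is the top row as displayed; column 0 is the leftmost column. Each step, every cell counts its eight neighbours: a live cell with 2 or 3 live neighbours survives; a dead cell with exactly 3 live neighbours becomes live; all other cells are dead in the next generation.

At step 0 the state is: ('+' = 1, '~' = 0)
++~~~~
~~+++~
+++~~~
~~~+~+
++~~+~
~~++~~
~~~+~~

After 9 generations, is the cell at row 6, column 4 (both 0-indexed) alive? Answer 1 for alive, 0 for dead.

0

0) ++~~~~
~~+++~
+++~~~
~~~+~+
++~~+~
~~++~~
~~~+~~
1) ~+~~+~
~~~+~+
++~~~+
~~~+++
++~~++
~++++~
~+~+~~
2) +~~++~
~++~~+
~~++~~
~~++~~
~+~~~~
~~~~~~
++~~~~
3) ~~~++~
++~~~+
~~~~+~
~+~+~~
~~+~~~
++~~~~
++~~~+
4) ~~+~+~
+~~+~+
~++~++
~~++~~
+~+~~~
~~+~~+
~++~++
5) ~~+~~~
+~~~~~
~+~~~+
+~~~++
~~+~~~
~~+~++
+++~++
6) ~~++~~
++~~~~
~+~~+~
++~~++
++~~~~
~~+~+~
+~+~+~
7) +~++~+
++~+~~
~~+~+~
~~+~+~
~~+++~
+~+~~~
~~+~++
8) ~~~~~~
+~~~~~
~~+~++
~++~++
~~+~++
~~+~~~
~~+~+~
9) ~~~~~~
~~~~~+
~~+~+~
~++~~~
+~+~++
~++~++
~~~+~~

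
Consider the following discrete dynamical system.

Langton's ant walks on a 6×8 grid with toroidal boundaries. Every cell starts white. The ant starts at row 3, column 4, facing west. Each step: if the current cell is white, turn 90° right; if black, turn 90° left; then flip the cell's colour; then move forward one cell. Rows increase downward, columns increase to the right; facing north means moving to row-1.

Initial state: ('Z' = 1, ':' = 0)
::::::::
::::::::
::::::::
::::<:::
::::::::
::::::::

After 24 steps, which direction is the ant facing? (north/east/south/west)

east

t=0: ::::::::
::::::::
::::::::
::::<:::
::::::::
::::::::
t=1: ::::::::
::::::::
::::^:::
::::Z:::
::::::::
::::::::
t=2: ::::::::
::::::::
::::Z>::
::::Z:::
::::::::
::::::::
t=3: ::::::::
::::::::
::::ZZ::
::::Zv::
::::::::
::::::::
t=4: ::::::::
::::::::
::::ZZ::
::::<Z::
::::::::
::::::::
t=5: ::::::::
::::::::
::::ZZ::
:::::Z::
::::v:::
::::::::
t=6: ::::::::
::::::::
::::ZZ::
:::::Z::
:::<Z:::
::::::::
t=7: ::::::::
::::::::
::::ZZ::
:::^:Z::
:::ZZ:::
::::::::
t=8: ::::::::
::::::::
::::ZZ::
:::Z>Z::
:::ZZ:::
::::::::
t=9: ::::::::
::::::::
::::ZZ::
:::ZZZ::
:::Zv:::
::::::::
t=10: ::::::::
::::::::
::::ZZ::
:::ZZZ::
:::Z:>::
::::::::
t=11: ::::::::
::::::::
::::ZZ::
:::ZZZ::
:::Z:Z::
:::::v::
t=12: ::::::::
::::::::
::::ZZ::
:::ZZZ::
:::Z:Z::
::::<Z::
t=13: ::::::::
::::::::
::::ZZ::
:::ZZZ::
:::Z^Z::
::::ZZ::
t=14: ::::::::
::::::::
::::ZZ::
:::ZZZ::
:::ZZ>::
::::ZZ::
t=15: ::::::::
::::::::
::::ZZ::
:::ZZ^::
:::ZZ:::
::::ZZ::
t=16: ::::::::
::::::::
::::ZZ::
:::Z<:::
:::ZZ:::
::::ZZ::
t=17: ::::::::
::::::::
::::ZZ::
:::Z::::
:::Zv:::
::::ZZ::
t=18: ::::::::
::::::::
::::ZZ::
:::Z::::
:::Z:>::
::::ZZ::
t=19: ::::::::
::::::::
::::ZZ::
:::Z::::
:::Z:Z::
::::Zv::
t=20: ::::::::
::::::::
::::ZZ::
:::Z::::
:::Z:Z::
::::Z:>:
t=21: ::::::v:
::::::::
::::ZZ::
:::Z::::
:::Z:Z::
::::Z:Z:
t=22: :::::<Z:
::::::::
::::ZZ::
:::Z::::
:::Z:Z::
::::Z:Z:
t=23: :::::ZZ:
::::::::
::::ZZ::
:::Z::::
:::Z:Z::
::::Z^Z:
t=24: :::::ZZ:
::::::::
::::ZZ::
:::Z::::
:::Z:Z::
::::ZZ>:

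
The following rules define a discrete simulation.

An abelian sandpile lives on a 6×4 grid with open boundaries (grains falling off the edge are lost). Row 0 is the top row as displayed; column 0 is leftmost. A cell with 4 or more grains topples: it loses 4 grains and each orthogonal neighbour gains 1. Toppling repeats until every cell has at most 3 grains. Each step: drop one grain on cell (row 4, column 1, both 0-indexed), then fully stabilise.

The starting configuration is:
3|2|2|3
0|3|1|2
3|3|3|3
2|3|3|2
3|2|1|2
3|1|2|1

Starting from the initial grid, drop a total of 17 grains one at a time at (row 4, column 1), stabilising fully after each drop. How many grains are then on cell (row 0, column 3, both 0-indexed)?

1

gen 0: 3|2|2|3
0|3|1|2
3|3|3|3
2|3|3|2
3|2|1|2
3|1|2|1
gen 1: 3|2|2|3
0|3|1|2
3|3|3|3
2|3|3|2
3|3|1|2
3|1|2|1
gen 2: 3|3|2|3
2|0|3|3
1|3|2|1
1|3|2|0
2|2|3|3
0|3|2|1
gen 3: 3|3|2|3
2|0|3|3
1|3|2|1
1|3|2|0
2|3|3|3
0|3|2|1
gen 4: 0|1|1|1
3|3|2|1
2|1|1|3
2|2|1|2
3|3|3|0
1|1|0|3
gen 5: 0|1|1|1
3|3|2|1
2|1|1|3
3|3|2|2
0|2|0|1
2|2|1|3
gen 6: 0|1|1|1
3|3|2|1
2|1|1|3
3|3|2|2
0|3|0|1
2|2|1|3
gen 7: 0|1|1|1
3|3|2|1
3|2|1|3
0|1|3|2
2|1|1|1
2|3|1|3
gen 8: 0|1|1|1
3|3|2|1
3|2|1|3
0|1|3|2
2|2|1|1
2|3|1|3
gen 9: 0|1|1|1
3|3|2|1
3|2|1|3
0|1|3|2
2|3|1|1
2|3|1|3
gen 10: 0|1|1|1
3|3|2|1
3|2|1|3
0|2|3|2
3|1|2|1
3|0|2|3
gen 11: 0|1|1|1
3|3|2|1
3|2|1|3
0|2|3|2
3|2|2|1
3|0|2|3
gen 12: 0|1|1|1
3|3|2|1
3|2|1|3
0|2|3|2
3|3|2|1
3|0|2|3
gen 13: 0|1|1|1
3|3|2|1
3|2|1|3
1|3|3|2
1|1|3|1
0|2|2|3
gen 14: 0|1|1|1
3|3|2|1
3|2|1|3
1|3|3|2
1|2|3|1
0|2|2|3
gen 15: 0|1|1|1
3|3|2|1
3|2|1|3
1|3|3|2
1|3|3|1
0|2|2|3
gen 16: 0|1|1|1
3|3|2|1
3|3|2|3
2|1|1|3
2|2|1|2
0|3|3|3
gen 17: 0|1|1|1
3|3|2|1
3|3|2|3
2|1|1|3
2|3|1|2
0|3|3|3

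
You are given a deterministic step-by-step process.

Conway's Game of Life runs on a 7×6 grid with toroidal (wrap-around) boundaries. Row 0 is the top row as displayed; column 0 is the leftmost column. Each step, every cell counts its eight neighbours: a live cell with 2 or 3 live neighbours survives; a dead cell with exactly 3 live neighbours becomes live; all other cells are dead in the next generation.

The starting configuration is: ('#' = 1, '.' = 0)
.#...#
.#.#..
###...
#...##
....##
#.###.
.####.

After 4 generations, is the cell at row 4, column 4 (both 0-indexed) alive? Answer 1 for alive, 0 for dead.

0

k=0  .#...#
.#.#..
###...
#...##
....##
#.###.
.####.
k=1  .#....
......
..###.
...##.
.#....
#.....
......
k=2  ......
..##..
..#.#.
....#.
......
......
......
k=3  ......
..##..
..#.#.
...#..
......
......
......
k=4  ......
..##..
..#.#.
...#..
......
......
......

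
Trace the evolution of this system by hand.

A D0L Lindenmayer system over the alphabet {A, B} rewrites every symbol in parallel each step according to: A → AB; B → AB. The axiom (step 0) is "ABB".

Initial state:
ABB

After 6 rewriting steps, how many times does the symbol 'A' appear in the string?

k=0  ABB
k=1  ABABAB
k=2  ABABABABABAB
k=3  ABABABABABABABABABABABAB
k=4  ABABABABABABABABABABABABABABABABABABABABABABABAB
k=5  ABABABABABABABABABABABABABABABABABABABABABABABABABABABABABABABABABABABABABABABABABABABABABABABAB
k=6  ABABABABABABABABABABABABABABABABABABABABABABABABABABABABAB…ABABABABABABABABABABABABABABABABABABABABABABABABABABABABAB  (len 192)

96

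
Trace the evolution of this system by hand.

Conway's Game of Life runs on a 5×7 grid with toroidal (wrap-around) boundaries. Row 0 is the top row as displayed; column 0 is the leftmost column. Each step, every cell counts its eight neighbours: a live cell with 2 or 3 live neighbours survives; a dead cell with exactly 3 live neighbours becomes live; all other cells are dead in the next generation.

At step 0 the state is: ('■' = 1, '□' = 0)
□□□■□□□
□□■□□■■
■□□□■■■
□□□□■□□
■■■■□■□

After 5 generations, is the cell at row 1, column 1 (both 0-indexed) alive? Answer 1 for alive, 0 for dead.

gen 0: □□□■□□□
□□■□□■■
■□□□■■■
□□□□■□□
■■■■□■□
gen 1: ■□□■□■□
■□□■□□□
■□□■■□□
□□■□□□□
□■■■□□□
gen 2: ■□□■□□■
■■■■□□□
□■■■■□□
□□□□■□□
□■□■■□□
gen 3: □□□□□□■
□□□□□□■
■□□□■□□
□■□□□■□
■□■■■■□
gen 4: ■□□■■□■
■□□□□■■
■□□□□■■
■■■□□■□
■■■■■■□
gen 5: □□□□□□□
□■□□□□□
□□□□■□□
□□□□□□□
□□□□□□□

1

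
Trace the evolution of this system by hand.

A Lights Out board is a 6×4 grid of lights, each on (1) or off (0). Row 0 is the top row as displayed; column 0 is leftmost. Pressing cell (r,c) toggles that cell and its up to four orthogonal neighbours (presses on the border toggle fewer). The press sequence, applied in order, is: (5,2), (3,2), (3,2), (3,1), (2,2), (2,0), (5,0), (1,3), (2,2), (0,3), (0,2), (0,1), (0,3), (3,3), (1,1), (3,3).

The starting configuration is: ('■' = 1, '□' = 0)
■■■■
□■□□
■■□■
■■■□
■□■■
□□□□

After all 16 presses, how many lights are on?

11

k=0  ■■■■
□■□□
■■□■
■■■□
■□■■
□□□□
k=1  ■■■■
□■□□
■■□■
■■■□
■□□■
□■■■
k=2  ■■■■
□■□□
■■■■
■□□■
■□■■
□■■■
k=3  ■■■■
□■□□
■■□■
■■■□
■□□■
□■■■
k=4  ■■■■
□■□□
■□□■
□□□□
■■□■
□■■■
k=5  ■■■■
□■■□
■■■□
□□■□
■■□■
□■■■
k=6  ■■■■
■■■□
□□■□
■□■□
■■□■
□■■■
k=7  ■■■■
■■■□
□□■□
■□■□
□■□■
■□■■
k=8  ■■■□
■■□■
□□■■
■□■□
□■□■
■□■■
k=9  ■■■□
■■■■
□■□□
■□□□
□■□■
■□■■
k=10  ■■□■
■■■□
□■□□
■□□□
□■□■
■□■■
k=11  ■□■□
■■□□
□■□□
■□□□
□■□■
■□■■
k=12  □■□□
■□□□
□■□□
■□□□
□■□■
■□■■
k=13  □■■■
■□□■
□■□□
■□□□
□■□■
■□■■
k=14  □■■■
■□□■
□■□■
■□■■
□■□□
■□■■
k=15  □□■■
□■■■
□□□■
■□■■
□■□□
■□■■
k=16  □□■■
□■■■
□□□□
■□□□
□■□■
■□■■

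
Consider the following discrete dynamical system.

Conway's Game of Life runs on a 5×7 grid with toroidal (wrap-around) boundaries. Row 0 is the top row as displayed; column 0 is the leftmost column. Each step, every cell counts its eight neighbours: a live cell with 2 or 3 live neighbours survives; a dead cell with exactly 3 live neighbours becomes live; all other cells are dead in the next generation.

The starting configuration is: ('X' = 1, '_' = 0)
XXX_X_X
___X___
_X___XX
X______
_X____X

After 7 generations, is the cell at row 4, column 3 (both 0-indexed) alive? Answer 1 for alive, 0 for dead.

1

0) XXX_X_X
___X___
_X___XX
X______
_X____X
1) _XXX_XX
___XX__
X_____X
_X___X_
__X__XX
2) XX____X
_X_XX__
X___XXX
_X___X_
___X___
3) XX_XX__
_XXXX__
XXXX__X
X____X_
_XX___X
4) ____XX_
_____XX
_____XX
___X_X_
__XXXXX
5) _______
_______
_______
__XX___
__X___X
6) _______
_______
_______
__XX___
__XX___
7) _______
_______
_______
__XX___
__XX___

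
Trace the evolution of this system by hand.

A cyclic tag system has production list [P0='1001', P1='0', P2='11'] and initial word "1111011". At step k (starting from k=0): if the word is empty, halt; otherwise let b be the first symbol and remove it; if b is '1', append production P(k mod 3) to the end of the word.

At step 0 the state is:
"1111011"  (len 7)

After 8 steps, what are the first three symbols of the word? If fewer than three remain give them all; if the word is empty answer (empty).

k=0  "1111011"  (len 7)
k=1  "1110111001"  (len 10)
k=2  "1101110010"  (len 10)
k=3  "10111001011"  (len 11)
k=4  "01110010111001"  (len 14)
k=5  "1110010111001"  (len 13)
k=6  "11001011100111"  (len 14)
k=7  "10010111001111001"  (len 17)
k=8  "00101110011110010"  (len 17)

001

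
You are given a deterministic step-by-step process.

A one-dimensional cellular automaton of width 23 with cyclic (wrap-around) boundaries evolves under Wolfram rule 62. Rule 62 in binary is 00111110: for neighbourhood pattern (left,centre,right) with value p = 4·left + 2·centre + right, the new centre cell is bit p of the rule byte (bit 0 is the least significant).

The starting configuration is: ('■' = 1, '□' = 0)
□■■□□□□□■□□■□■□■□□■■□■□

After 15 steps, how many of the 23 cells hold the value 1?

[0] □■■□□□□□■□□■□■□■□□■■□■□
[1] ■■□■□□□■■■■■■■■■■■■□■■■
[2] □□■■■□■■□□□□□□□□□□□■■□□
[3] □■■□□■■□■□□□□□□□□□■■□■□
[4] ■■□■■■□■■■□□□□□□□■■□■■■
[5] □□■■□□■■□□■□□□□□■■□■■□□
[6] □■■□■■■□■■■■□□□■■□■■□■□
[7] ■■□■■□□■■□□□■□■■□■■□■■■
[8] □□■■□■■■□■□■■■■□■■□■■□□
[9] □■■□■■□□■■■■□□□■■□■■□■□
[10] ■■□■■□■■■□□□■□■■□■■□■■■
[11] □□■■□■■□□■□■■■■□■■□■■□□
[12] □■■□■■□■■■■■□□□■■□■■□■□
[13] ■■□■■□■■□□□□■□■■□■■□■■■
[14] □□■■□■■□■□□■■■■□■■□■■□□
[15] □■■□■■□■■■■■□□□■■□■■□■□

14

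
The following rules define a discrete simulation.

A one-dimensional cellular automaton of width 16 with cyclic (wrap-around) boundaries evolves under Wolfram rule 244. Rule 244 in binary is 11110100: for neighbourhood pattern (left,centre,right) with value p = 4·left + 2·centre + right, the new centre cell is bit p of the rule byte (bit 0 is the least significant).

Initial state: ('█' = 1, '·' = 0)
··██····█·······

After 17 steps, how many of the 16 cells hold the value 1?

4

0) ··██····█·······
1) ···██···██······
2) ····██···██·····
3) ·····██···██····
4) ······██···██···
5) ·······██···██··
6) ········██···██·
7) ·········██···██
8) █·········██···█
9) ██·········██···
10) ·██·········██··
11) ··██·········██·
12) ···██·········██
13) █···██·········█
14) ██···██·········
15) ·██···██········
16) ··██···██·······
17) ···██···██······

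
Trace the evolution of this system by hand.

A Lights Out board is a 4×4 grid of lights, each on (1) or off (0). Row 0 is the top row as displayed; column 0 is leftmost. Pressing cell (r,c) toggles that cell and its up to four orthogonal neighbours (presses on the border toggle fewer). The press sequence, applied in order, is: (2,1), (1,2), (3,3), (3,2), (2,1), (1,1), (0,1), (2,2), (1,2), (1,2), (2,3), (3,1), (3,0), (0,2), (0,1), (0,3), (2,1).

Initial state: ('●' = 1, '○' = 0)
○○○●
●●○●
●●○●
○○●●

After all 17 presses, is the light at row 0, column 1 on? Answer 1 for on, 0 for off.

0

[0] ○○○●
●●○●
●●○●
○○●●
[1] ○○○●
●○○●
○○●●
○●●●
[2] ○○●●
●●●○
○○○●
○●●●
[3] ○○●●
●●●○
○○○○
○●○○
[4] ○○●●
●●●○
○○●○
○○●●
[5] ○○●●
●○●○
●●○○
○●●●
[6] ○●●●
○●○○
●○○○
○●●●
[7] ●○○●
○○○○
●○○○
○●●●
[8] ●○○●
○○●○
●●●●
○●○●
[9] ●○●●
○●○●
●●○●
○●○●
[10] ●○○●
○○●○
●●●●
○●○●
[11] ●○○●
○○●●
●●○○
○●○○
[12] ●○○●
○○●●
●○○○
●○●○
[13] ●○○●
○○●●
○○○○
○●●○
[14] ●●●○
○○○●
○○○○
○●●○
[15] ○○○○
○●○●
○○○○
○●●○
[16] ○○●●
○●○○
○○○○
○●●○
[17] ○○●●
○○○○
●●●○
○○●○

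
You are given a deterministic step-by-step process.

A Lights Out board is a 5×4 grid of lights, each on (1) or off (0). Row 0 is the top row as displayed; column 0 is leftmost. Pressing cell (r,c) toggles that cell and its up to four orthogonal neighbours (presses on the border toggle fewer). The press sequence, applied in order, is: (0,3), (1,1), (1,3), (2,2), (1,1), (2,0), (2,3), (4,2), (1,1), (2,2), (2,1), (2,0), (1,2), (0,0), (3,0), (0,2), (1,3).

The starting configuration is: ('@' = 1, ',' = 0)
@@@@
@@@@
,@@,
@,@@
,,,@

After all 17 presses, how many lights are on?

7

[0] @@@@
@@@@
,@@,
@,@@
,,,@
[1] @@,,
@@@,
,@@,
@,@@
,,,@
[2] @,,,
,,,,
,,@,
@,@@
,,,@
[3] @,,@
,,@@
,,@@
@,@@
,,,@
[4] @,,@
,,,@
,@,,
@,,@
,,,@
[5] @@,@
@@@@
,,,,
@,,@
,,,@
[6] @@,@
,@@@
@@,,
,,,@
,,,@
[7] @@,@
,@@,
@@@@
,,,,
,,,@
[8] @@,@
,@@,
@@@@
,,@,
,@@,
[9] @,,@
@,,,
@,@@
,,@,
,@@,
[10] @,,@
@,@,
@@,,
,,,,
,@@,
[11] @,,@
@@@,
,,@,
,@,,
,@@,
[12] @,,@
,@@,
@@@,
@@,,
,@@,
[13] @,@@
,,,@
@@,,
@@,,
,@@,
[14] ,@@@
@,,@
@@,,
@@,,
,@@,
[15] ,@@@
@,,@
,@,,
,,,,
@@@,
[16] ,,,,
@,@@
,@,,
,,,,
@@@,
[17] ,,,@
@,,,
,@,@
,,,,
@@@,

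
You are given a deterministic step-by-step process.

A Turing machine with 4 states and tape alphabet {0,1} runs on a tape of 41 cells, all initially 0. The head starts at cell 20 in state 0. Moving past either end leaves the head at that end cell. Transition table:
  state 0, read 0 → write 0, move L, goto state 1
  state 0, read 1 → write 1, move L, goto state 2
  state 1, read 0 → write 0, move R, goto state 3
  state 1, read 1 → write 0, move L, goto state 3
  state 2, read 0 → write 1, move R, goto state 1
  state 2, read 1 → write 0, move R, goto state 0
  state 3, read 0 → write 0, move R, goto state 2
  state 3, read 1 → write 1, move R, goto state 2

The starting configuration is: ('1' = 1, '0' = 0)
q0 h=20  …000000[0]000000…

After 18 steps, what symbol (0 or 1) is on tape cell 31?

0

0) q0 h=20  …000000[0]000000…
1) q1 h=19  …000000[0]000000…
2) q3 h=20  …000000[0]000000…
3) q2 h=21  …000000[0]000000…
4) q1 h=22  …000001[0]000000…
5) q3 h=23  …000010[0]000000…
6) q2 h=24  …000100[0]000000…
7) q1 h=25  …001001[0]000000…
8) q3 h=26  …010010[0]000000…
9) q2 h=27  …100100[0]000000…
10) q1 h=28  …001001[0]000000…
11) q3 h=29  …010010[0]000000…
12) q2 h=30  …100100[0]000000…
13) q1 h=31  …001001[0]000000…
14) q3 h=32  …010010[0]000000…
15) q2 h=33  …100100[0]000000…
16) q1 h=34  …001001[0]000000|
17) q3 h=35  …010010[0]00000|
18) q2 h=36  …100100[0]0000|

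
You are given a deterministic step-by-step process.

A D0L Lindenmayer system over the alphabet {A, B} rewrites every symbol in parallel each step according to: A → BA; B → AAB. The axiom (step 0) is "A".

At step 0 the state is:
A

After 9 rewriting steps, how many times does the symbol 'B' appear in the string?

k=0  A
k=1  BA
k=2  AABBA
k=3  BABAAABAABBA
k=4  AABBAAABBABABAAABBABAAABAABBA
k=5  BABAAABAABBABABAAABAABBAAABBAAABBABABAAABAABBAAABBABABAAABBABAAABAABBA
k=6  AABBAAABBABABAAABBABAAABAABBAAABBAAABBABABAAABBABAAABAABBA…BABAAABAABBAAABBAAABBABABAAABAABBAAABBABABAAABBABAAABAABBA  (len 169)
k=7  BABAAABAABBABABAAABAABBAAABBAAABBABABAAABAABBAAABBABABAAAB…BABAAABAABBAAABBAAABBABABAAABAABBAAABBABABAAABBABAAABAABBA  (len 408)
k=8  AABBAAABBABABAAABBABAAABAABBAAABBAAABBABABAAABBABAAABAABBA…BABAAABAABBAAABBAAABBABABAAABAABBAAABBABABAAABBABAAABAABBA  (len 985)
k=9  BABAAABAABBABABAAABAABBAAABBAAABBABABAAABAABBAAABBABABAAAB…BABAAABAABBAAABBAAABBABABAAABAABBAAABBABABAAABBABAAABAABBA  (len 2378)

985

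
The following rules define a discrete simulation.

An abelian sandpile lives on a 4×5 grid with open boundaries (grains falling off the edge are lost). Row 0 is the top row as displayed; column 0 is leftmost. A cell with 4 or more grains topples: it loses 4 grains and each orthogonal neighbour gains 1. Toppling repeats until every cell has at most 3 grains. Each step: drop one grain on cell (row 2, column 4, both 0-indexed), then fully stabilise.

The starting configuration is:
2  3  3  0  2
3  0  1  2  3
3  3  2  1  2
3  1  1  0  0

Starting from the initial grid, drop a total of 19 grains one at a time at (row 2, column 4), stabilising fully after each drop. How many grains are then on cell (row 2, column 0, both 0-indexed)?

2

[0] 2  3  3  0  2
3  0  1  2  3
3  3  2  1  2
3  1  1  0  0
[1] 2  3  3  0  2
3  0  1  2  3
3  3  2  1  3
3  1  1  0  0
[2] 2  3  3  0  3
3  0  1  3  0
3  3  2  2  1
3  1  1  0  1
[3] 2  3  3  0  3
3  0  1  3  0
3  3  2  2  2
3  1  1  0  1
[4] 2  3  3  0  3
3  0  1  3  0
3  3  2  2  3
3  1  1  0  1
[5] 2  3  3  0  3
3  0  1  3  1
3  3  2  3  0
3  1  1  0  2
[6] 2  3  3  0  3
3  0  1  3  1
3  3  2  3  1
3  1  1  0  2
[7] 2  3  3  0  3
3  0  1  3  1
3  3  2  3  2
3  1  1  0  2
[8] 2  3  3  0  3
3  0  1  3  1
3  3  2  3  3
3  1  1  0  2
[9] 2  3  3  1  3
3  0  2  0  3
3  3  3  1  1
3  1  1  1  3
[10] 2  3  3  1  3
3  0  2  0  3
3  3  3  1  2
3  1  1  1  3
[11] 2  3  3  1  3
3  0  2  0  3
3  3  3  1  3
3  1  1  1  3
[12] 2  3  3  2  0
3  0  2  1  1
3  3  3  2  2
3  1  1  2  0
[13] 2  3  3  2  0
3  0  2  1  1
3  3  3  2  3
3  1  1  2  0
[14] 2  3  3  2  0
3  0  2  1  2
3  3  3  3  0
3  1  1  2  1
[15] 2  3  3  2  0
3  0  2  1  2
3  3  3  3  1
3  1  1  2  1
[16] 2  3  3  2  0
3  0  2  1  2
3  3  3  3  2
3  1  1  2  1
[17] 2  3  3  2  0
3  0  2  1  2
3  3  3  3  3
3  1  1  2  1
[18] 3  3  3  2  0
0  2  3  2  3
2  1  1  1  1
0  3  2  3  2
[19] 3  3  3  2  0
0  2  3  2  3
2  1  1  1  2
0  3  2  3  2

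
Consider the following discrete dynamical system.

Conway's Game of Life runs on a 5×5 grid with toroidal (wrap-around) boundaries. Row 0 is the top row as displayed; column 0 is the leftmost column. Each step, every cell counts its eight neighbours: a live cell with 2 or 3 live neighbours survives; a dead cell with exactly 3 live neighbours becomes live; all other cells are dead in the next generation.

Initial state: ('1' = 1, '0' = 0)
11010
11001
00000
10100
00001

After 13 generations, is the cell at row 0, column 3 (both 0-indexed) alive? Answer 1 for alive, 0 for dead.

t=0: 11010
11001
00000
10100
00001
t=1: 01110
01101
00001
00000
00111
t=2: 00000
01001
10010
00001
01001
t=3: 00000
10001
10010
00011
10000
t=4: 10001
10001
10010
10010
00001
t=5: 00010
01010
11010
10010
00010
t=6: 00011
11010
11010
11010
00110
t=7: 11000
01010
00010
10010
11000
t=8: 00001
11001
00010
11100
00100
t=9: 01011
10011
00010
01110
10110
t=10: 01000
10000
11000
01000
10000
t=11: 11000
10000
11000
01000
11000
t=12: 00001
00001
11000
00100
00100
t=13: 00010
00001
11000
00100
00010

1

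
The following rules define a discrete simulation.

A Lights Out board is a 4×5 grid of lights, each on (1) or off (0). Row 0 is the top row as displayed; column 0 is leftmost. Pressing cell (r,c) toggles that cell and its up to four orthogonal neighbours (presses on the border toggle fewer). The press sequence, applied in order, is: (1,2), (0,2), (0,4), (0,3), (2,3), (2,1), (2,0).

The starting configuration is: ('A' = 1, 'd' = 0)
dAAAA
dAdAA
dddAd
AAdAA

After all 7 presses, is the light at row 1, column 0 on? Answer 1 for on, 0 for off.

gen 0: dAAAA
dAdAA
dddAd
AAdAA
gen 1: dAdAA
ddAdA
ddAAd
AAdAA
gen 2: ddAdA
ddddA
ddAAd
AAdAA
gen 3: ddAAd
ddddd
ddAAd
AAdAA
gen 4: ddddA
dddAd
ddAAd
AAdAA
gen 5: ddddA
ddddd
ddddA
AAddA
gen 6: ddddA
dAddd
AAAdA
AdddA
gen 7: ddddA
AAddd
ddAdA
ddddA

1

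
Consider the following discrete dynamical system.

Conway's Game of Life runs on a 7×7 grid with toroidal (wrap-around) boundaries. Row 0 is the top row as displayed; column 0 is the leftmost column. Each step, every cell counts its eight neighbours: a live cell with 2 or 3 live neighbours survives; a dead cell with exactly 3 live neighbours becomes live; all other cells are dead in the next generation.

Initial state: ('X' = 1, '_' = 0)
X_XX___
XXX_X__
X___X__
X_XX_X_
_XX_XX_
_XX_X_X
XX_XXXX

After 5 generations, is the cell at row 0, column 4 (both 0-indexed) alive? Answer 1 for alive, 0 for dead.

0) X_XX___
XXX_X__
X___X__
X_XX_X_
_XX_XX_
_XX_X_X
XX_XXXX
1) _______
X_X_X_X
X___XX_
X_X__X_
_______
_______
_______
2) _______
XX_XX_X
X___X__
_X__XX_
_______
_______
_______
3) X______
XX_XXXX
__X____
____XX_
_______
_______
_______
4) XX__XX_
XXXXXXX
XXX____
_______
_______
_______
_______
5) _______
_______
____XX_
_X_____
_______
_______
_______

0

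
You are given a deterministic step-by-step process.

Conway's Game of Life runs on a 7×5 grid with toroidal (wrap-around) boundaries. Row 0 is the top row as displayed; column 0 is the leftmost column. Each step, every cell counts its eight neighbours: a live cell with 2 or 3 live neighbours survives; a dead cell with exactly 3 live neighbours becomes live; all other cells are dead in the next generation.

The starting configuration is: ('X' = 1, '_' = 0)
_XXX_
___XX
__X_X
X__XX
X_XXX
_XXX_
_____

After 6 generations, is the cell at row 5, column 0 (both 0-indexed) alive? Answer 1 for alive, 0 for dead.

0

k=0  _XXX_
___XX
__X_X
X__XX
X_XXX
_XXX_
_____
k=1  __XXX
XX__X
__X__
_____
_____
XX___
_____
k=2  _XXXX
XX__X
XX___
_____
_____
_____
XXXXX
k=3  _____
_____
_X__X
_____
_____
XXXXX
_____
k=4  _____
_____
_____
_____
XXXXX
XXXXX
XXXXX
k=5  XXXXX
_____
_____
XXXXX
_____
_____
_____
k=6  XXXXX
XXXXX
XXXXX
XXXXX
XXXXX
_____
XXXXX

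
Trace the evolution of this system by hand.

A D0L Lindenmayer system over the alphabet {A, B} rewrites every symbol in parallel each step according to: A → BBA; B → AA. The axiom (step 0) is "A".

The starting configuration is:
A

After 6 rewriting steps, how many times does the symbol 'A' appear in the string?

step 0: A
step 1: BBA
step 2: AAAABBA
step 3: BBABBABBABBAAAAABBA
step 4: AAAABBAAAAABBAAAAABBAAAAABBABBABBABBABBAAAAABBA
step 5: BBABBABBABBAAAAABBABBABBABBABBAAAAABBABBABBABBABBAAAAABBAB…ABBAAAAABBAAAAABBAAAAABBAAAAABBAAAAABBABBABBABBABBAAAAABBA  (len 123)
step 6: AAAABBAAAAABBAAAAABBAAAAABBABBABBABBABBAAAAABBAAAAABBAAAAA…ABBAAAAABBAAAAABBAAAAABBAAAAABBAAAAABBABBABBABBABBAAAAABBA  (len 311)

181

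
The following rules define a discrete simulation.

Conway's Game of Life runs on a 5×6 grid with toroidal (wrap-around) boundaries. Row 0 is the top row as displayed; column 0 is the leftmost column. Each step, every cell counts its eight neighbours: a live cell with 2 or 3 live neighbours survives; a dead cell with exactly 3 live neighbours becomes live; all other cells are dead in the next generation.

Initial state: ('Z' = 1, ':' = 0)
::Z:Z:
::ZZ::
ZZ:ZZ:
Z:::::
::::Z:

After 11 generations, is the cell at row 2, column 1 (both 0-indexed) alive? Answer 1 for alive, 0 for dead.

0

step 0: ::Z:Z:
::ZZ::
ZZ:ZZ:
Z:::::
::::Z:
step 1: ::Z:Z:
:::::Z
ZZ:ZZZ
ZZ:ZZ:
:::Z:Z
step 2: :::ZZZ
:ZZ:::
:Z:Z::
:Z::::
ZZ:::Z
step 3: :::ZZZ
ZZ::::
ZZ::::
:Z::::
:ZZ::Z
step 4: :::ZZZ
:ZZ:Z:
::Z:::
::::::
:ZZZ:Z
step 5: :::::Z
:ZZ:ZZ
:ZZZ::
:Z:Z::
Z:ZZ:Z
step 6: ::::::
:Z::ZZ
::::::
::::::
ZZZZ:Z
step 7: :::Z::
::::::
::::::
ZZZ:::
ZZZ:::
step 8: :ZZ:::
::::::
:Z::::
Z:Z:::
Z::Z::
step 9: :ZZ:::
:ZZ:::
:Z::::
Z:Z:::
Z::Z::
step 10: Z::Z::
Z:::::
Z:::::
Z:Z:::
Z::Z::
step 11: ZZ:::Z
ZZ:::Z
Z::::Z
Z::::Z
Z:ZZ:Z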